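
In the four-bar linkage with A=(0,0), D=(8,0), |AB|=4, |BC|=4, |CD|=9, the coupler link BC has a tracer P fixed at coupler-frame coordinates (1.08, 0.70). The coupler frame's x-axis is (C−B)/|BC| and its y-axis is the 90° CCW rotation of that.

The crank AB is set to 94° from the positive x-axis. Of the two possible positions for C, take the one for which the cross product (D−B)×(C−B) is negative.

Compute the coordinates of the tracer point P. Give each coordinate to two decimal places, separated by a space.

0.21 2.80

A=(0,0), D=(8.00,0)
B = A + 4.00·(cos94°, sin94°) = (-0.2790, 3.9903)
|BD| = 9.1905
circle(B,4.00) ∩ circle(D,9.00): a=1.0589, h=3.8573
  candidates: C₊=(2.3496,7.0052) cross=35.450; C₋=(-0.9998,0.0557) cross=-35.450
  mode - wants cross < 0 → take C=(-0.9998,0.0557) (cross=-35.450)
ex = (C−B)/|BC| = (-0.1802,-0.9836); ey = (0.9836,-0.1802)
P = B + 1.08·ex + 0.70·ey = (0.2149,2.8018)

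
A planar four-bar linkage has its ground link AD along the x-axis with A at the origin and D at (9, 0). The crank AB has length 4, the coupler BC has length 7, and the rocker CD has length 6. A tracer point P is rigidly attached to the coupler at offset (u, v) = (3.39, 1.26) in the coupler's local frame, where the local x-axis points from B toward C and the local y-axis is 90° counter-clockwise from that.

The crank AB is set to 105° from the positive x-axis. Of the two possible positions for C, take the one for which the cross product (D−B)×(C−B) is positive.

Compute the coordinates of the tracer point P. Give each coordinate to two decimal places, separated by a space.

A=(0,0), D=(9.00,0)
B = A + 4.00·(cos105°, sin105°) = (-1.0353, 3.8637)
|BD| = 10.7534
circle(B,7.00) ∩ circle(D,6.00): a=5.9811, h=3.6367
  candidates: C₊=(5.8531,5.1086) cross=39.107; C₋=(3.2398,-1.6792) cross=-39.107
  mode + wants cross > 0 → take C=(5.8531,5.1086) (cross=39.107)
ex = (C−B)/|BC| = (0.9841,0.1778); ey = (-0.1778,0.9841)
P = B + 3.39·ex + 1.26·ey = (2.0766,5.7065)

2.08 5.71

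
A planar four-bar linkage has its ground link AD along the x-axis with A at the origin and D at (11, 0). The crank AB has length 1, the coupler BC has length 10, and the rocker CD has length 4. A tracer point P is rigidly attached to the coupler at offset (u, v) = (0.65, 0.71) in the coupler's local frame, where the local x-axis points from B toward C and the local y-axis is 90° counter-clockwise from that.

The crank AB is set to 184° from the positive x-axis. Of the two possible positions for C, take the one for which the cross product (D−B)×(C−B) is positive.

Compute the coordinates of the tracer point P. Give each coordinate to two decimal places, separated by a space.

-0.61 0.81

A=(0,0), D=(11.00,0)
B = A + 1.00·(cos184°, sin184°) = (-0.9976, -0.0698)
|BD| = 11.9978
circle(B,10.00) ∩ circle(D,4.00): a=9.4995, h=3.1239
  candidates: C₊=(8.4836,3.1093) cross=37.480; C₋=(8.5200,-3.1384) cross=-37.480
  mode + wants cross > 0 → take C=(8.4836,3.1093) (cross=37.480)
ex = (C−B)/|BC| = (0.9481,0.3179); ey = (-0.3179,0.9481)
P = B + 0.65·ex + 0.71·ey = (-0.6070,0.8101)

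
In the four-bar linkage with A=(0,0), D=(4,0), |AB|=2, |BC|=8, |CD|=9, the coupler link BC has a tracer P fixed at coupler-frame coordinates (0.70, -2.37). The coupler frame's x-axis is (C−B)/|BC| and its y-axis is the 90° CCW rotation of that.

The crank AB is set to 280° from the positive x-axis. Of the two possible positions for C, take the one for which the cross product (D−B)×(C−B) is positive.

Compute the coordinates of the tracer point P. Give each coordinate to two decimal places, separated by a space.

2.11 -0.23

A=(0,0), D=(4.00,0)
B = A + 2.00·(cos280°, sin280°) = (0.3473, -1.9696)
|BD| = 4.1499
circle(B,8.00) ∩ circle(D,9.00): a=0.0267, h=8.0000
  candidates: C₊=(-3.4261,5.0846) cross=33.199; C₋=(4.1677,-8.9984) cross=-33.199
  mode + wants cross > 0 → take C=(-3.4261,5.0846) (cross=33.199)
ex = (C−B)/|BC| = (-0.4717,0.8818); ey = (-0.8818,-0.4717)
P = B + 0.70·ex + -2.37·ey = (2.1069,-0.2345)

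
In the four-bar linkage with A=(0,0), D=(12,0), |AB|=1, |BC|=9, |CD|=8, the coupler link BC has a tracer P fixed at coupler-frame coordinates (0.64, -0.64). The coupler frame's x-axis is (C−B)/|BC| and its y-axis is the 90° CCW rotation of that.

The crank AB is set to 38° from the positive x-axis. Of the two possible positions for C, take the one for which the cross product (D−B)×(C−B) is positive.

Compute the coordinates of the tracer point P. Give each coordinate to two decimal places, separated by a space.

1.69 0.56

A=(0,0), D=(12.00,0)
B = A + 1.00·(cos38°, sin38°) = (0.7880, 0.6157)
|BD| = 11.2289
circle(B,9.00) ∩ circle(D,8.00): a=6.3714, h=6.3565
  candidates: C₊=(7.4984,6.6133) cross=71.376; C₋=(6.8013,-6.0806) cross=-71.376
  mode + wants cross > 0 → take C=(7.4984,6.6133) (cross=71.376)
ex = (C−B)/|BC| = (0.7456,0.6664); ey = (-0.6664,0.7456)
P = B + 0.64·ex + -0.64·ey = (1.6917,0.5650)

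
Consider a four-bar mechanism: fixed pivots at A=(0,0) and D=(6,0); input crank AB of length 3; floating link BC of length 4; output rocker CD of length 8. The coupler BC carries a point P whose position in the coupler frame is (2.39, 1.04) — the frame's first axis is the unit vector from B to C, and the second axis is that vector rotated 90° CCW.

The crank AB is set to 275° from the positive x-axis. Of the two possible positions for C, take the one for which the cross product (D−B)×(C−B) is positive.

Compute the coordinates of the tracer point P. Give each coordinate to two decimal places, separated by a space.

-1.94 -1.60

A=(0,0), D=(6.00,0)
B = A + 3.00·(cos275°, sin275°) = (0.2615, -2.9886)
|BD| = 6.4701
circle(B,4.00) ∩ circle(D,8.00): a=-0.4743, h=3.9718
  candidates: C₊=(-1.9938,0.3150) cross=25.698; C₋=(1.6754,-6.7304) cross=-25.698
  mode + wants cross > 0 → take C=(-1.9938,0.3150) (cross=25.698)
ex = (C−B)/|BC| = (-0.5638,0.8259); ey = (-0.8259,-0.5638)
P = B + 2.39·ex + 1.04·ey = (-1.9450,-1.6010)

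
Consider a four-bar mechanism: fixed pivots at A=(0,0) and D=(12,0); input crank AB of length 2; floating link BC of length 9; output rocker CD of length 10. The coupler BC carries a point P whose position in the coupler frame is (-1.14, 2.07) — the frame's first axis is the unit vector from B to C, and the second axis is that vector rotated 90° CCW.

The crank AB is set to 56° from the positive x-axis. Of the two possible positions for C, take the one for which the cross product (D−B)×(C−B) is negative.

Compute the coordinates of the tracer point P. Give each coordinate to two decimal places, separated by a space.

2.60 3.50

A=(0,0), D=(12.00,0)
B = A + 2.00·(cos56°, sin56°) = (1.1184, 1.6581)
|BD| = 11.0072
circle(B,9.00) ∩ circle(D,10.00): a=4.6405, h=7.7114
  candidates: C₊=(6.8676,8.5824) cross=84.881; C₋=(4.5444,-6.6643) cross=-84.881
  mode - wants cross < 0 → take C=(4.5444,-6.6643) (cross=-84.881)
ex = (C−B)/|BC| = (0.3807,-0.9247); ey = (0.9247,0.3807)
P = B + -1.14·ex + 2.07·ey = (2.5986,3.5002)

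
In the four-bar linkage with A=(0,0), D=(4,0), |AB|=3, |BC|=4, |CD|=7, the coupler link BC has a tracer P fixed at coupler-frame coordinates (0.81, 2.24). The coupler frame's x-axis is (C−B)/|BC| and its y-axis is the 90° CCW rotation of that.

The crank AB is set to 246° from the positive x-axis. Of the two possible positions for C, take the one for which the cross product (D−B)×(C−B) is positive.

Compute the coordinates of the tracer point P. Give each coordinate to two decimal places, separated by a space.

-3.59 -2.98

A=(0,0), D=(4.00,0)
B = A + 3.00·(cos246°, sin246°) = (-1.2202, -2.7406)
|BD| = 5.8959
circle(B,4.00) ∩ circle(D,7.00): a=0.1494, h=3.9972
  candidates: C₊=(-2.9460,0.8679) cross=23.567; C₋=(0.7701,-6.2103) cross=-23.567
  mode + wants cross > 0 → take C=(-2.9460,0.8679) (cross=23.567)
ex = (C−B)/|BC| = (-0.4314,0.9021); ey = (-0.9021,-0.4314)
P = B + 0.81·ex + 2.24·ey = (-3.5905,-2.9763)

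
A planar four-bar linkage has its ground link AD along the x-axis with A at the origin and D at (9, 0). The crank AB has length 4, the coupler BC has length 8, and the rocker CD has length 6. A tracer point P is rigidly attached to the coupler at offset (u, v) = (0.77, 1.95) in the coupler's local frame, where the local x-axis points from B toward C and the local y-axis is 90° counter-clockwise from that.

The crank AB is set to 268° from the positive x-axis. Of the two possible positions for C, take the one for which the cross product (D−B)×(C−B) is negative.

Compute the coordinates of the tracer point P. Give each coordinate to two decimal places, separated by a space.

1.06 -2.28

A=(0,0), D=(9.00,0)
B = A + 4.00·(cos268°, sin268°) = (-0.1396, -3.9976)
|BD| = 9.9756
circle(B,8.00) ∩ circle(D,6.00): a=6.3912, h=4.8117
  candidates: C₊=(3.7878,2.9720) cross=47.999; C₋=(7.6442,-5.8448) cross=-47.999
  mode - wants cross < 0 → take C=(7.6442,-5.8448) (cross=-47.999)
ex = (C−B)/|BC| = (0.9730,-0.2309); ey = (0.2309,0.9730)
P = B + 0.77·ex + 1.95·ey = (1.0599,-2.2781)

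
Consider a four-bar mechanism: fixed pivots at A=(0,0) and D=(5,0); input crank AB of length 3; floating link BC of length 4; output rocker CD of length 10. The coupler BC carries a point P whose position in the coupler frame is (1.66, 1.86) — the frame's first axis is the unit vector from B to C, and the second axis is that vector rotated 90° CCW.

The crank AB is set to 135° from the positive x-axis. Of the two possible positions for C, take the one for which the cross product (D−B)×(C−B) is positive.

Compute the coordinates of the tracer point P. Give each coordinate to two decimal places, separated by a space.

-4.29 3.34

A=(0,0), D=(5.00,0)
B = A + 3.00·(cos135°, sin135°) = (-2.1213, 2.1213)
|BD| = 7.4306
circle(B,4.00) ∩ circle(D,10.00): a=-1.9371, h=3.4997
  candidates: C₊=(-2.9786,6.0284) cross=26.005; C₋=(-4.9769,-0.6797) cross=-26.005
  mode + wants cross > 0 → take C=(-2.9786,6.0284) (cross=26.005)
ex = (C−B)/|BC| = (-0.2143,0.9768); ey = (-0.9768,-0.2143)
P = B + 1.66·ex + 1.86·ey = (-4.2939,3.3441)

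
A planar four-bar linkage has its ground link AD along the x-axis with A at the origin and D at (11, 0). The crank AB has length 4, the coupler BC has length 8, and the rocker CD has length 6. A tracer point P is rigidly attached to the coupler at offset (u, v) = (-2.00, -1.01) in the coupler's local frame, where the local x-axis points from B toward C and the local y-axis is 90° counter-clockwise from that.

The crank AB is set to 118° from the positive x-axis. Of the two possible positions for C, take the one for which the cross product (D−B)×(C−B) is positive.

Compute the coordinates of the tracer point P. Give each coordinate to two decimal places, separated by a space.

-3.88 2.53

A=(0,0), D=(11.00,0)
B = A + 4.00·(cos118°, sin118°) = (-1.8779, 3.5318)
|BD| = 13.3534
circle(B,8.00) ∩ circle(D,6.00): a=7.7251, h=2.0790
  candidates: C₊=(6.1220,3.4936) cross=27.762; C₋=(5.0223,-0.5164) cross=-27.762
  mode + wants cross > 0 → take C=(6.1220,3.4936) (cross=27.762)
ex = (C−B)/|BC| = (1.0000,-0.0048); ey = (0.0048,1.0000)
P = B + -2.00·ex + -1.01·ey = (-3.8827,2.5313)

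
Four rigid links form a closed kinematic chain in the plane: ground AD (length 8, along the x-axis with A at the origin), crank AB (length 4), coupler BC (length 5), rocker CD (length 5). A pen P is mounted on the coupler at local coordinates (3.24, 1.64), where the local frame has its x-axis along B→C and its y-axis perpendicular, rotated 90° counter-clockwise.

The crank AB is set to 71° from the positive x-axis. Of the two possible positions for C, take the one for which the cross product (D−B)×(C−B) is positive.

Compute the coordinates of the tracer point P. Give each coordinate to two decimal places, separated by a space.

A=(0,0), D=(8.00,0)
B = A + 4.00·(cos71°, sin71°) = (1.3023, 3.7821)
|BD| = 7.6918
circle(B,5.00) ∩ circle(D,5.00): a=3.8459, h=3.1952
  candidates: C₊=(6.2222,4.6733) cross=24.577; C₋=(3.0801,-0.8912) cross=-24.577
  mode + wants cross > 0 → take C=(6.2222,4.6733) (cross=24.577)
ex = (C−B)/|BC| = (0.9840,0.1782); ey = (-0.1782,0.9840)
P = B + 3.24·ex + 1.64·ey = (4.1981,5.9733)

4.20 5.97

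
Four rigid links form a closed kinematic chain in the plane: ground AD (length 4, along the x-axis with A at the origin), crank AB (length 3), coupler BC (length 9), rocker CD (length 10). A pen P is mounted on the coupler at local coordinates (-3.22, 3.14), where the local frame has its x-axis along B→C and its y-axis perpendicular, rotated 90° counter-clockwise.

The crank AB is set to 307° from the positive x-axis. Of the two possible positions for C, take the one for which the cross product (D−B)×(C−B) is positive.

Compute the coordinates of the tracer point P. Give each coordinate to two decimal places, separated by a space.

A=(0,0), D=(4.00,0)
B = A + 3.00·(cos307°, sin307°) = (1.8054, -2.3959)
|BD| = 3.2491
circle(B,9.00) ∩ circle(D,10.00): a=-1.2994, h=8.9057
  candidates: C₊=(-5.6394,2.6612) cross=28.935; C₋=(7.4950,-9.3694) cross=-28.935
  mode + wants cross > 0 → take C=(-5.6394,2.6612) (cross=28.935)
ex = (C−B)/|BC| = (-0.8272,0.5619); ey = (-0.5619,-0.8272)
P = B + -3.22·ex + 3.14·ey = (2.7047,-6.8026)

2.70 -6.80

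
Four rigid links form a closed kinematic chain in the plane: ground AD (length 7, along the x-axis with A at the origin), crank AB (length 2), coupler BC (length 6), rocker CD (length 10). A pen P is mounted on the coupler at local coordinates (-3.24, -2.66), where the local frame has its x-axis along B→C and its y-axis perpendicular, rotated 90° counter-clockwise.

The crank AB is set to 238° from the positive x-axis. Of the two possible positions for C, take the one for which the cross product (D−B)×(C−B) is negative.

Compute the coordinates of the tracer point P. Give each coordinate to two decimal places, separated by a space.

A=(0,0), D=(7.00,0)
B = A + 2.00·(cos238°, sin238°) = (-1.0598, -1.6961)
|BD| = 8.2364
circle(B,6.00) ∩ circle(D,10.00): a=0.2330, h=5.9955
  candidates: C₊=(-2.0665,4.2189) cross=49.381; C₋=(0.4028,-7.5151) cross=-49.381
  mode - wants cross < 0 → take C=(0.4028,-7.5151) (cross=-49.381)
ex = (C−B)/|BC| = (0.2438,-0.9698); ey = (0.9698,0.2438)
P = B + -3.24·ex + -2.66·ey = (-4.4294,0.7977)

-4.43 0.80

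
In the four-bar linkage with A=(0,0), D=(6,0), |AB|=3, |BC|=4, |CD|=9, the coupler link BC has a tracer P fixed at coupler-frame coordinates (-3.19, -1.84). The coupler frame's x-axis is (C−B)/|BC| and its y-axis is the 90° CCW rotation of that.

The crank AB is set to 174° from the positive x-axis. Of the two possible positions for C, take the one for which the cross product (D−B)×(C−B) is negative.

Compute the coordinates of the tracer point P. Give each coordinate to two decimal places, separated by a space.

-5.38 3.11

A=(0,0), D=(6.00,0)
B = A + 3.00·(cos174°, sin174°) = (-2.9836, 0.3136)
|BD| = 8.9890
circle(B,4.00) ∩ circle(D,9.00): a=0.8790, h=3.9022
  candidates: C₊=(-1.9690,4.1828) cross=35.077; C₋=(-2.2412,-3.6169) cross=-35.077
  mode - wants cross < 0 → take C=(-2.2412,-3.6169) (cross=-35.077)
ex = (C−B)/|BC| = (0.1856,-0.9826); ey = (0.9826,0.1856)
P = B + -3.19·ex + -1.84·ey = (-5.3836,3.1067)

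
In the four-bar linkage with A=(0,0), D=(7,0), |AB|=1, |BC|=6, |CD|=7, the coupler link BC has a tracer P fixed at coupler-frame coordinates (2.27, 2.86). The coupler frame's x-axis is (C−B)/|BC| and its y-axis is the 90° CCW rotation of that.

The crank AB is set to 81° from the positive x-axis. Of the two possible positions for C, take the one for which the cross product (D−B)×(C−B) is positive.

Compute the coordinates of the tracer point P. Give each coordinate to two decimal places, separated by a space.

-1.00 4.45

A=(0,0), D=(7.00,0)
B = A + 1.00·(cos81°, sin81°) = (0.1564, 0.9877)
|BD| = 6.9145
circle(B,6.00) ∩ circle(D,7.00): a=2.5172, h=5.4464
  candidates: C₊=(3.4258,6.0187) cross=37.659; C₋=(1.8698,-4.7625) cross=-37.659
  mode + wants cross > 0 → take C=(3.4258,6.0187) (cross=37.659)
ex = (C−B)/|BC| = (0.5449,0.8385); ey = (-0.8385,0.5449)
P = B + 2.27·ex + 2.86·ey = (-1.0048,4.4495)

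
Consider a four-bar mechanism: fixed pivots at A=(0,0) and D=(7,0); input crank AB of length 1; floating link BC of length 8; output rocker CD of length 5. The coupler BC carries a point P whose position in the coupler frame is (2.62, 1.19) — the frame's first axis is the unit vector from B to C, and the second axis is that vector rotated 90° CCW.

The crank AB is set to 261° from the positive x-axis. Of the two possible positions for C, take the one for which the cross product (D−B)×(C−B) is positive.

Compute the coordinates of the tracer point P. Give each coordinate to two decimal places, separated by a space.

A=(0,0), D=(7.00,0)
B = A + 1.00·(cos261°, sin261°) = (-0.1564, -0.9877)
|BD| = 7.2243
circle(B,8.00) ∩ circle(D,5.00): a=6.3114, h=4.9160
  candidates: C₊=(5.4236,4.7450) cross=35.514; C₋=(6.7678,-4.9946) cross=-35.514
  mode + wants cross > 0 → take C=(5.4236,4.7450) (cross=35.514)
ex = (C−B)/|BC| = (0.6975,0.7166); ey = (-0.7166,0.6975)
P = B + 2.62·ex + 1.19·ey = (0.8183,1.7198)

0.82 1.72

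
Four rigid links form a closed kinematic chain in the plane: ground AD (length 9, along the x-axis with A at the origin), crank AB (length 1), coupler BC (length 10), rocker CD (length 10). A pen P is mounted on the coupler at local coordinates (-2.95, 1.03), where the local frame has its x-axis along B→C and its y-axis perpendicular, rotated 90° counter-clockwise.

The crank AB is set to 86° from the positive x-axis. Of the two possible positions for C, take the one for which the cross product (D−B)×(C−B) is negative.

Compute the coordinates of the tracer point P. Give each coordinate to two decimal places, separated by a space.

0.01 4.12

A=(0,0), D=(9.00,0)
B = A + 1.00·(cos86°, sin86°) = (0.0698, 0.9976)
|BD| = 8.9858
circle(B,10.00) ∩ circle(D,10.00): a=4.4929, h=8.9339
  candidates: C₊=(5.5267,9.3774) cross=80.278; C₋=(3.5431,-8.3799) cross=-80.278
  mode - wants cross < 0 → take C=(3.5431,-8.3799) (cross=-80.278)
ex = (C−B)/|BC| = (0.3473,-0.9377); ey = (0.9377,0.3473)
P = B + -2.95·ex + 1.03·ey = (0.0110,4.1217)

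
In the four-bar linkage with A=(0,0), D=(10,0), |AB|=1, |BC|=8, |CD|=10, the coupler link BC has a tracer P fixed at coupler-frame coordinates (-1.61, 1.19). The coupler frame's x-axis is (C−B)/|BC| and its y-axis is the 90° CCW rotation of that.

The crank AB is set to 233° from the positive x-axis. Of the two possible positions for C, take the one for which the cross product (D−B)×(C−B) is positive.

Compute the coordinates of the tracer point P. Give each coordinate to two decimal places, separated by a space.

A=(0,0), D=(10.00,0)
B = A + 1.00·(cos233°, sin233°) = (-0.6018, -0.7986)
|BD| = 10.6319
circle(B,8.00) ∩ circle(D,10.00): a=3.6229, h=7.1326
  candidates: C₊=(2.4751,6.5860) cross=75.833; C₋=(3.5466,-7.6390) cross=-75.833
  mode + wants cross > 0 → take C=(2.4751,6.5860) (cross=75.833)
ex = (C−B)/|BC| = (0.3846,0.9231); ey = (-0.9231,0.3846)
P = B + -1.61·ex + 1.19·ey = (-2.3195,-1.8271)

-2.32 -1.83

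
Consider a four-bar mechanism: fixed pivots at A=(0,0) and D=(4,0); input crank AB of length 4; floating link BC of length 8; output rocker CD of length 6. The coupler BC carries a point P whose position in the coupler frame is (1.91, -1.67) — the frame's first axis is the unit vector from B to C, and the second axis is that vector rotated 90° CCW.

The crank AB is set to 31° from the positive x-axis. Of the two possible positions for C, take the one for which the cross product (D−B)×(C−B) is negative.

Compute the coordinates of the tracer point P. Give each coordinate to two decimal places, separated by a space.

A=(0,0), D=(4.00,0)
B = A + 4.00·(cos31°, sin31°) = (3.4287, 2.0602)
|BD| = 2.1379
circle(B,8.00) ∩ circle(D,6.00): a=7.6174, h=2.4444
  candidates: C₊=(7.8198,-4.6270) cross=5.226; C₋=(3.1089,-5.9335) cross=-5.226
  mode - wants cross < 0 → take C=(3.1089,-5.9335) (cross=-5.226)
ex = (C−B)/|BC| = (-0.0400,-0.9992); ey = (0.9992,-0.0400)
P = B + 1.91·ex + -1.67·ey = (1.6836,0.2184)

1.68 0.22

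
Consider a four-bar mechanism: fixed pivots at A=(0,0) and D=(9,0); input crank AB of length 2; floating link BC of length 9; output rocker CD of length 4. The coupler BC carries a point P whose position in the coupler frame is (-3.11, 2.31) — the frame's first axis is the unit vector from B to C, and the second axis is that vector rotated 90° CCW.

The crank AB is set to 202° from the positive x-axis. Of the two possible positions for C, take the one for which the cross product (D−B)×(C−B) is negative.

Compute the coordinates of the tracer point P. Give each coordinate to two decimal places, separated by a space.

A=(0,0), D=(9.00,0)
B = A + 2.00·(cos202°, sin202°) = (-1.8544, -0.7492)
|BD| = 10.8802
circle(B,9.00) ∩ circle(D,4.00): a=8.4272, h=3.1595
  candidates: C₊=(6.3352,2.9831) cross=34.376; C₋=(6.7704,-3.3210) cross=-34.376
  mode - wants cross < 0 → take C=(6.7704,-3.3210) (cross=-34.376)
ex = (C−B)/|BC| = (0.9583,-0.2857); ey = (0.2857,0.9583)
P = B + -3.11·ex + 2.31·ey = (-4.1746,2.3532)

-4.17 2.35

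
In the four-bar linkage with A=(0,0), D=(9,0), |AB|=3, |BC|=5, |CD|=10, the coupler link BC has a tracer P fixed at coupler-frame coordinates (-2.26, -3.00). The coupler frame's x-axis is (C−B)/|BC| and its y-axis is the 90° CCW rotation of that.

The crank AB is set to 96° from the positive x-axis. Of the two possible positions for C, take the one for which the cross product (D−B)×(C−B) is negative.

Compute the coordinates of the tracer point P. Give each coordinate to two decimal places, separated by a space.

A=(0,0), D=(9.00,0)
B = A + 3.00·(cos96°, sin96°) = (-0.3136, 2.9836)
|BD| = 9.7798
circle(B,5.00) ∩ circle(D,10.00): a=1.0555, h=4.8873
  candidates: C₊=(2.1826,7.3159) cross=47.797; C₋=(-0.7994,-1.9928) cross=-47.797
  mode - wants cross < 0 → take C=(-0.7994,-1.9928) (cross=-47.797)
ex = (C−B)/|BC| = (-0.0972,-0.9953); ey = (0.9953,-0.0972)
P = B + -2.26·ex + -3.00·ey = (-3.0798,5.5244)

-3.08 5.52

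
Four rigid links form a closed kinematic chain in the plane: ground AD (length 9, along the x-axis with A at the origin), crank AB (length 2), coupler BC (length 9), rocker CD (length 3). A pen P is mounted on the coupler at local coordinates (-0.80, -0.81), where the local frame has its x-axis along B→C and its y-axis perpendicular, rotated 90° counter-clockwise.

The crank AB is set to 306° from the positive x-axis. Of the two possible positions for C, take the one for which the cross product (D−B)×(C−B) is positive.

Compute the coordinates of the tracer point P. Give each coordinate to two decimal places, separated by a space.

0.90 -2.72

A=(0,0), D=(9.00,0)
B = A + 2.00·(cos306°, sin306°) = (1.1756, -1.6180)
|BD| = 7.9900
circle(B,9.00) ∩ circle(D,3.00): a=8.5006, h=2.9562
  candidates: C₊=(8.9014,2.9984) cross=23.620; C₋=(10.0987,-2.7916) cross=-23.620
  mode + wants cross > 0 → take C=(8.9014,2.9984) (cross=23.620)
ex = (C−B)/|BC| = (0.8584,0.5129); ey = (-0.5129,0.8584)
P = B + -0.80·ex + -0.81·ey = (0.9043,-2.7237)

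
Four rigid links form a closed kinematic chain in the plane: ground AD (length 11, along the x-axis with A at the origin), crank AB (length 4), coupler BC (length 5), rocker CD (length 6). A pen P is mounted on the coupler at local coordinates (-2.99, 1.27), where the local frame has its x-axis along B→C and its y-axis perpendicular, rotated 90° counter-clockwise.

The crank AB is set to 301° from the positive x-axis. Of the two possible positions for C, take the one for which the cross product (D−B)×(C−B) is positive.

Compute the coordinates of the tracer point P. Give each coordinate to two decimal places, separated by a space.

A=(0,0), D=(11.00,0)
B = A + 4.00·(cos301°, sin301°) = (2.0602, -3.4287)
|BD| = 9.5748
circle(B,5.00) ∩ circle(D,6.00): a=4.2130, h=2.6927
  candidates: C₊=(5.0295,0.5941) cross=25.782; C₋=(6.9580,-4.4342) cross=-25.782
  mode + wants cross > 0 → take C=(5.0295,0.5941) (cross=25.782)
ex = (C−B)/|BC| = (0.5939,0.8046); ey = (-0.8046,0.5939)
P = B + -2.99·ex + 1.27·ey = (-0.7373,-5.0801)

-0.74 -5.08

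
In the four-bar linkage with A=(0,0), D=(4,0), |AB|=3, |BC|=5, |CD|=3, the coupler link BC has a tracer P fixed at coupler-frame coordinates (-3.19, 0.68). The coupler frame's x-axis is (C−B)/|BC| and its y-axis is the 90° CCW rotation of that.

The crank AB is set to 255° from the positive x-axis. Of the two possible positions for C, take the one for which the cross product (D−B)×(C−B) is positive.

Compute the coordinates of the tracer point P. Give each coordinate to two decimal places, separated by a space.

A=(0,0), D=(4.00,0)
B = A + 3.00·(cos255°, sin255°) = (-0.7765, -2.8978)
|BD| = 5.5867
circle(B,5.00) ∩ circle(D,3.00): a=4.2253, h=2.6733
  candidates: C₊=(1.4494,1.5794) cross=14.935; C₋=(4.2227,-2.9917) cross=-14.935
  mode + wants cross > 0 → take C=(1.4494,1.5794) (cross=14.935)
ex = (C−B)/|BC| = (0.4452,0.8954); ey = (-0.8954,0.4452)
P = B + -3.19·ex + 0.68·ey = (-2.8055,-5.4515)

-2.81 -5.45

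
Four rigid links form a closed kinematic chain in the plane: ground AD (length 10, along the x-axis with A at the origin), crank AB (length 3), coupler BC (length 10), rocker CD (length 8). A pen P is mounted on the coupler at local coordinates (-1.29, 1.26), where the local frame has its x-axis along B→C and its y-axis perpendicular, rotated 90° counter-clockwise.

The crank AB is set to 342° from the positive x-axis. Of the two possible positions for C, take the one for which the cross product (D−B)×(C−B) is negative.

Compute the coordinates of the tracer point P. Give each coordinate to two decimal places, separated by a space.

2.83 0.88

A=(0,0), D=(10.00,0)
B = A + 3.00·(cos342°, sin342°) = (2.8532, -0.9271)
|BD| = 7.2067
circle(B,10.00) ∩ circle(D,8.00): a=6.1010, h=7.9232
  candidates: C₊=(7.8843,7.7152) cross=57.100; C₋=(9.9227,-7.9996) cross=-57.100
  mode - wants cross < 0 → take C=(9.9227,-7.9996) (cross=-57.100)
ex = (C−B)/|BC| = (0.7070,-0.7073); ey = (0.7073,0.7070)
P = B + -1.29·ex + 1.26·ey = (2.8323,0.8761)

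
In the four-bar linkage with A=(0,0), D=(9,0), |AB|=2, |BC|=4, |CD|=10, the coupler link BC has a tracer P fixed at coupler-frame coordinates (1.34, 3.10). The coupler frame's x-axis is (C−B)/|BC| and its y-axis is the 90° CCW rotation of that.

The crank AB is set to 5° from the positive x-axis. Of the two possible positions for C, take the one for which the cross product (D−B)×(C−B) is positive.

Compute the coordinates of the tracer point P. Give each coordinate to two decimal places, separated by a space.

-1.29 -0.62

A=(0,0), D=(9.00,0)
B = A + 2.00·(cos5°, sin5°) = (1.9924, 0.1743)
|BD| = 7.0098
circle(B,4.00) ∩ circle(D,10.00): a=-2.4867, h=3.1331
  candidates: C₊=(-0.4157,3.3682) cross=21.962; C₋=(-0.5715,-2.8960) cross=-21.962
  mode + wants cross > 0 → take C=(-0.4157,3.3682) (cross=21.962)
ex = (C−B)/|BC| = (-0.6020,0.7985); ey = (-0.7985,-0.6020)
P = B + 1.34·ex + 3.10·ey = (-1.2896,-0.6220)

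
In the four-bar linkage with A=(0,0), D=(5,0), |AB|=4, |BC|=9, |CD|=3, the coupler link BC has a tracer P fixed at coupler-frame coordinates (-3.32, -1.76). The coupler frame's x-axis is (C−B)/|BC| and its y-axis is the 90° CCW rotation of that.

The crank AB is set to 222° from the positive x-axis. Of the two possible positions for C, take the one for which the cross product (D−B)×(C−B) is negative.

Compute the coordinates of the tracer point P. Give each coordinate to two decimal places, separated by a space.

A=(0,0), D=(5.00,0)
B = A + 4.00·(cos222°, sin222°) = (-2.9726, -2.6765)
|BD| = 8.4099
circle(B,9.00) ∩ circle(D,3.00): a=8.4856, h=2.9990
  candidates: C₊=(4.1173,2.8672) cross=25.222; C₋=(6.0263,-2.8190) cross=-25.222
  mode - wants cross < 0 → take C=(6.0263,-2.8190) (cross=-25.222)
ex = (C−B)/|BC| = (0.9999,-0.0158); ey = (0.0158,0.9999)
P = B + -3.32·ex + -1.76·ey = (-6.3200,-4.3837)

-6.32 -4.38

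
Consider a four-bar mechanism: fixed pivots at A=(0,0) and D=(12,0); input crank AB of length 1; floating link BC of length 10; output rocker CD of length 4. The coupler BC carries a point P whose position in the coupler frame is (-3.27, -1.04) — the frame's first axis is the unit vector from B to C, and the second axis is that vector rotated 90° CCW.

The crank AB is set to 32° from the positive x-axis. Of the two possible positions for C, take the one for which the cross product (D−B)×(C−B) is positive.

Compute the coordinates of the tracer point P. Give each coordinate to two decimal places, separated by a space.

A=(0,0), D=(12.00,0)
B = A + 1.00·(cos32°, sin32°) = (0.8480, 0.5299)
|BD| = 11.1645
circle(B,10.00) ∩ circle(D,4.00): a=9.3442, h=3.5618
  candidates: C₊=(10.3508,3.6442) cross=39.766; C₋=(10.0126,-3.4714) cross=-39.766
  mode + wants cross > 0 → take C=(10.3508,3.6442) (cross=39.766)
ex = (C−B)/|BC| = (0.9503,0.3114); ey = (-0.3114,0.9503)
P = B + -3.27·ex + -1.04·ey = (-1.9355,-1.4767)

-1.94 -1.48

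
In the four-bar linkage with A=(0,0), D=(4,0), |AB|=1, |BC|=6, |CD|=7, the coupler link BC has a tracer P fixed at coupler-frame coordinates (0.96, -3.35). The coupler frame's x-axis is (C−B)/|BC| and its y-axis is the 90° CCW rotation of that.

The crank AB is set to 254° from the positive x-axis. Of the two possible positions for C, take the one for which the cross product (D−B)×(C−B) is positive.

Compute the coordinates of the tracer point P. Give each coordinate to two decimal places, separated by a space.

A=(0,0), D=(4.00,0)
B = A + 1.00·(cos254°, sin254°) = (-0.2756, -0.9613)
|BD| = 4.3824
circle(B,6.00) ∩ circle(D,7.00): a=0.7080, h=5.9581
  candidates: C₊=(-0.8918,5.0070) cross=26.110; C₋=(1.7220,-6.6190) cross=-26.110
  mode + wants cross > 0 → take C=(-0.8918,5.0070) (cross=26.110)
ex = (C−B)/|BC| = (-0.1027,0.9947); ey = (-0.9947,-0.1027)
P = B + 0.96·ex + -3.35·ey = (2.9581,0.3377)

2.96 0.34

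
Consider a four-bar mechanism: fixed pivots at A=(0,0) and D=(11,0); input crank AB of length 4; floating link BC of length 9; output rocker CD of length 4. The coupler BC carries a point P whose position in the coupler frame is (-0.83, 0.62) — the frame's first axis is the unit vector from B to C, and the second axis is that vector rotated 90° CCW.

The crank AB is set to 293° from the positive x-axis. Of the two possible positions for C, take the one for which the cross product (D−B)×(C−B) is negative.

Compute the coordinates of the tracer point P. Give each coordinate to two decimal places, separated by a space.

0.75 -3.04

A=(0,0), D=(11.00,0)
B = A + 4.00·(cos293°, sin293°) = (1.5629, -3.6820)
|BD| = 10.1299
circle(B,9.00) ∩ circle(D,4.00): a=8.2733, h=3.5430
  candidates: C₊=(7.9825,2.6258) cross=35.890; C₋=(10.5581,-3.9755) cross=-35.890
  mode - wants cross < 0 → take C=(10.5581,-3.9755) (cross=-35.890)
ex = (C−B)/|BC| = (0.9995,-0.0326); ey = (0.0326,0.9995)
P = B + -0.83·ex + 0.62·ey = (0.7536,-3.0353)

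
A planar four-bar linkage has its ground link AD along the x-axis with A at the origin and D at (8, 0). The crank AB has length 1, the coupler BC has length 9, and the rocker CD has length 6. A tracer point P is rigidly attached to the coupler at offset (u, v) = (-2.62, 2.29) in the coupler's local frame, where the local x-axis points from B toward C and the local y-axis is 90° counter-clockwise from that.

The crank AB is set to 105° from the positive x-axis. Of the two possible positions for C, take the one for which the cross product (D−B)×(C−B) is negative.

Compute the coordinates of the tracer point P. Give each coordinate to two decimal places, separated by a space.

A=(0,0), D=(8.00,0)
B = A + 1.00·(cos105°, sin105°) = (-0.2588, 0.9659)
|BD| = 8.3151
circle(B,9.00) ∩ circle(D,6.00): a=6.8635, h=5.8217
  candidates: C₊=(7.2345,5.9510) cross=48.408; C₋=(5.8819,-5.6137) cross=-48.408
  mode - wants cross < 0 → take C=(5.8819,-5.6137) (cross=-48.408)
ex = (C−B)/|BC| = (0.6823,-0.7311); ey = (0.7311,0.6823)
P = B + -2.62·ex + 2.29·ey = (-0.3723,4.4438)

-0.37 4.44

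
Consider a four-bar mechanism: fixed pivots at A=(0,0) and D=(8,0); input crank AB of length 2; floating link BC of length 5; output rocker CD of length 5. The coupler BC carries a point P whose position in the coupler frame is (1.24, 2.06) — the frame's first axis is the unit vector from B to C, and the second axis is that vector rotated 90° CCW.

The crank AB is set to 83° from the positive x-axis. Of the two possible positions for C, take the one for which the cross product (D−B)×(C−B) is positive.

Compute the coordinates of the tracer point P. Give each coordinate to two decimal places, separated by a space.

0.60 4.36

A=(0,0), D=(8.00,0)
B = A + 2.00·(cos83°, sin83°) = (0.2437, 1.9851)
|BD| = 8.0063
circle(B,5.00) ∩ circle(D,5.00): a=4.0031, h=2.9958
  candidates: C₊=(4.8647,3.8948) cross=23.985; C₋=(3.3791,-1.9097) cross=-23.985
  mode + wants cross > 0 → take C=(4.8647,3.8948) (cross=23.985)
ex = (C−B)/|BC| = (0.9242,0.3819); ey = (-0.3819,0.9242)
P = B + 1.24·ex + 2.06·ey = (0.6029,4.3625)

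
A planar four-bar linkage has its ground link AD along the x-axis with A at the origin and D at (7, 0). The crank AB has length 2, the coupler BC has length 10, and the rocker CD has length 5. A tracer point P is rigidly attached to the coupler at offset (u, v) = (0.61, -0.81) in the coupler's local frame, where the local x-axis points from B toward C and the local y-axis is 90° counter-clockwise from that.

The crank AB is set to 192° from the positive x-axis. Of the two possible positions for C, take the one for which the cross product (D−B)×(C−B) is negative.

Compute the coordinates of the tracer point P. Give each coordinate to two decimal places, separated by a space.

A=(0,0), D=(7.00,0)
B = A + 2.00·(cos192°, sin192°) = (-1.9563, -0.4158)
|BD| = 8.9659
circle(B,10.00) ∩ circle(D,5.00): a=8.6655, h=4.9910
  candidates: C₊=(6.4684,4.9717) cross=44.749; C₋=(6.9313,-4.9995) cross=-44.749
  mode - wants cross < 0 → take C=(6.9313,-4.9995) (cross=-44.749)
ex = (C−B)/|BC| = (0.8888,-0.4584); ey = (0.4584,0.8888)
P = B + 0.61·ex + -0.81·ey = (-1.7854,-1.4153)

-1.79 -1.42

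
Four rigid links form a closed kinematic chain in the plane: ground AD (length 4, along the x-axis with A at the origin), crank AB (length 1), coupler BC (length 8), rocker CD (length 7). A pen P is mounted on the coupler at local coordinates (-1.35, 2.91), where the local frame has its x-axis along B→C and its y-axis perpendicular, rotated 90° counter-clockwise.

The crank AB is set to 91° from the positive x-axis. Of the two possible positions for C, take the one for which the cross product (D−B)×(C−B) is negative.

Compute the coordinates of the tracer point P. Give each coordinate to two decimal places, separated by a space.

2.44 3.06

A=(0,0), D=(4.00,0)
B = A + 1.00·(cos91°, sin91°) = (-0.0175, 0.9998)
|BD| = 4.1400
circle(B,8.00) ∩ circle(D,7.00): a=3.8816, h=6.9952
  candidates: C₊=(5.4387,6.8506) cross=28.960; C₋=(2.0598,-6.7258) cross=-28.960
  mode - wants cross < 0 → take C=(2.0598,-6.7258) (cross=-28.960)
ex = (C−B)/|BC| = (0.2597,-0.9657); ey = (0.9657,0.2597)
P = B + -1.35·ex + 2.91·ey = (2.4422,3.0592)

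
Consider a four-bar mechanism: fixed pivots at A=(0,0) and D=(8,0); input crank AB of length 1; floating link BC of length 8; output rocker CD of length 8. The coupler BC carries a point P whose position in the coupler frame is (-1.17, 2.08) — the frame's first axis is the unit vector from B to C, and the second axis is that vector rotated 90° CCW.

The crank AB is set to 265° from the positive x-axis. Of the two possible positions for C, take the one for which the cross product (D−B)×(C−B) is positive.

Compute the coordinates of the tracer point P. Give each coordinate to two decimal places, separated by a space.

A=(0,0), D=(8.00,0)
B = A + 1.00·(cos265°, sin265°) = (-0.0872, -0.9962)
|BD| = 8.1483
circle(B,8.00) ∩ circle(D,8.00): a=4.0741, h=6.8849
  candidates: C₊=(3.1147,6.3351) cross=56.100; C₋=(4.7982,-7.3313) cross=-56.100
  mode + wants cross > 0 → take C=(3.1147,6.3351) (cross=56.100)
ex = (C−B)/|BC| = (0.4002,0.9164); ey = (-0.9164,0.4002)
P = B + -1.17·ex + 2.08·ey = (-2.4616,-1.2359)

-2.46 -1.24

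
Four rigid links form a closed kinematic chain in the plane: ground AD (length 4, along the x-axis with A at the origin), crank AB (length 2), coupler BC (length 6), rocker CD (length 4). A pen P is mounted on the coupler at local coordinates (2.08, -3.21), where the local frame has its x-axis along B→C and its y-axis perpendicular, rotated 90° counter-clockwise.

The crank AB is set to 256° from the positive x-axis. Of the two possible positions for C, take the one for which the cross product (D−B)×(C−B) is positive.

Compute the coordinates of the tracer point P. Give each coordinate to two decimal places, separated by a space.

A=(0,0), D=(4.00,0)
B = A + 2.00·(cos256°, sin256°) = (-0.4838, -1.9406)
|BD| = 4.8858
circle(B,6.00) ∩ circle(D,4.00): a=4.4896, h=3.9803
  candidates: C₊=(2.0555,3.4956) cross=19.447; C₋=(5.2174,-3.8102) cross=-19.447
  mode + wants cross > 0 → take C=(2.0555,3.4956) (cross=19.447)
ex = (C−B)/|BC| = (0.4232,0.9060); ey = (-0.9060,0.4232)
P = B + 2.08·ex + -3.21·ey = (3.3048,-1.4146)

3.30 -1.41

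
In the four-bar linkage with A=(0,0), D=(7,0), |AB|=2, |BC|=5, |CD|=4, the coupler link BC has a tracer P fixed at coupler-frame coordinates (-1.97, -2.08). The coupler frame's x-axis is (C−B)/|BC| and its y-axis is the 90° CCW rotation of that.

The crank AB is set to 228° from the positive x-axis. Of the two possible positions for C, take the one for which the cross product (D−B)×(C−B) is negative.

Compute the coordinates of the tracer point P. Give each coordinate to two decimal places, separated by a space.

-3.56 -3.29

A=(0,0), D=(7.00,0)
B = A + 2.00·(cos228°, sin228°) = (-1.3383, -1.4863)
|BD| = 8.4697
circle(B,5.00) ∩ circle(D,4.00): a=4.7662, h=1.5112
  candidates: C₊=(3.0887,0.8379) cross=12.800; C₋=(3.6191,-2.1377) cross=-12.800
  mode - wants cross < 0 → take C=(3.6191,-2.1377) (cross=-12.800)
ex = (C−B)/|BC| = (0.9915,-0.1303); ey = (0.1303,0.9915)
P = B + -1.97·ex + -2.08·ey = (-3.5625,-3.2919)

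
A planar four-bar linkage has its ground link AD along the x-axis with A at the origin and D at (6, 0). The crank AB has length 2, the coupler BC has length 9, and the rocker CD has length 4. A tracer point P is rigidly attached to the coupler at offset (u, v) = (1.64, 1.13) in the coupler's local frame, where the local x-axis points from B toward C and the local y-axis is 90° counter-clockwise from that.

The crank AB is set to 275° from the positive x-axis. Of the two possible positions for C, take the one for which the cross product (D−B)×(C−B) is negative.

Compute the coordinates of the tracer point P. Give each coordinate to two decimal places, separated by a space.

1.87 -0.95

A=(0,0), D=(6.00,0)
B = A + 2.00·(cos275°, sin275°) = (0.1743, -1.9924)
|BD| = 6.1570
circle(B,9.00) ∩ circle(D,4.00): a=8.3571, h=3.3406
  candidates: C₊=(7.0007,3.8728) cross=20.568; C₋=(9.1627,-2.4489) cross=-20.568
  mode - wants cross < 0 → take C=(9.1627,-2.4489) (cross=-20.568)
ex = (C−B)/|BC| = (0.9987,-0.0507); ey = (0.0507,0.9987)
P = B + 1.64·ex + 1.13·ey = (1.8695,-0.9470)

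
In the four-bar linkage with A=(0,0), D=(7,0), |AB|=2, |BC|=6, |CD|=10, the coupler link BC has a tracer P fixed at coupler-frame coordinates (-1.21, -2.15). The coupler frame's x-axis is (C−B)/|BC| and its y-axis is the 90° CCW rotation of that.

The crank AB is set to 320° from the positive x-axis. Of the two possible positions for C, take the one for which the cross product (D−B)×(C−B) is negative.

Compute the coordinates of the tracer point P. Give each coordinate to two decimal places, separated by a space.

-0.21 0.46

A=(0,0), D=(7.00,0)
B = A + 2.00·(cos320°, sin320°) = (1.5321, -1.2856)
|BD| = 5.6170
circle(B,6.00) ∩ circle(D,10.00): a=-2.8885, h=5.2590
  candidates: C₊=(-2.4834,3.1727) cross=29.540; C₋=(-0.0761,-7.0660) cross=-29.540
  mode - wants cross < 0 → take C=(-0.0761,-7.0660) (cross=-29.540)
ex = (C−B)/|BC| = (-0.2680,-0.9634); ey = (0.9634,-0.2680)
P = B + -1.21·ex + -2.15·ey = (-0.2149,0.4564)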